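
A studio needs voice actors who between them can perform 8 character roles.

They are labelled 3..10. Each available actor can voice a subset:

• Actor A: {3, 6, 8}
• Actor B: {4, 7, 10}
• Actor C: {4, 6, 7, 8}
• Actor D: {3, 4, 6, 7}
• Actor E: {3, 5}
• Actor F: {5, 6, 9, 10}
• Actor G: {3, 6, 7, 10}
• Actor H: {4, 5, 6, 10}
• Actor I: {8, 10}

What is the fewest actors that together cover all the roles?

3

A and D and F together: A ∪ D ∪ F = {3, 4, 5, 6, 7, 8, 9, 10} — every role is covered.
Only F contains 9, so F is forced; the remaining 4 roles need at least 2 more actors (each remaining actor adds at most 3) — so at least 3 actors are needed, and 3 is optimal.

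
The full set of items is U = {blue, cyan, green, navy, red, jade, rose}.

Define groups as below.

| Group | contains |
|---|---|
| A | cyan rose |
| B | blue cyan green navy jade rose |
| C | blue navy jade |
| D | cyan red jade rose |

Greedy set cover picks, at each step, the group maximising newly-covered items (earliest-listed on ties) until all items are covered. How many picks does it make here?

Greedy: pick B (covers 6 new) → pick D (covers 1 new). Total picks: 2.

2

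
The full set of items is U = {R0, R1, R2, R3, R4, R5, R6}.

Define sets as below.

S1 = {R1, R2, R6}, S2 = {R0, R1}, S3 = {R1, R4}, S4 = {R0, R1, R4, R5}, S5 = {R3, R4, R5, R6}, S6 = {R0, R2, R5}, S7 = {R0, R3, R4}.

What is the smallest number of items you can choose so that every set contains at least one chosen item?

The 3 items {R0, R1, R5} hit every set.
No choice of 2 items meets every set, so 3 is the minimum.

3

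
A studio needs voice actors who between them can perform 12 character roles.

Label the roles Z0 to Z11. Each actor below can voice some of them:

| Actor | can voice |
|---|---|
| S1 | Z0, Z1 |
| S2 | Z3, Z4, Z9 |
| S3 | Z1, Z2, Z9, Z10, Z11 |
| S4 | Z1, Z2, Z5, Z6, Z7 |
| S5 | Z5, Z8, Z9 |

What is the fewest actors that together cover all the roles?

S1 and S2 and S3 and S4 and S5 together: S1 ∪ S2 ∪ S3 ∪ S4 ∪ S5 = {Z0, Z1, Z2, Z3, Z4, Z5, Z6, Z7, Z8, Z9, Z10, Z11} — every role is covered.
No 4 of the 5 actors cover everything (all 5 combinations miss at least one role), so 5 is optimal.

5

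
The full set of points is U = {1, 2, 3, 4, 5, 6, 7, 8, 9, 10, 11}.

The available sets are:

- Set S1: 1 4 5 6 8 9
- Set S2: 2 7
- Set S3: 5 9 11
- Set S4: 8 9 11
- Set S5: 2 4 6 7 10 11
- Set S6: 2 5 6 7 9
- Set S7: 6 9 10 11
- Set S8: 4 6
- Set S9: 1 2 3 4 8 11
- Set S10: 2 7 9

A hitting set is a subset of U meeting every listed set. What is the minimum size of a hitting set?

H = {2, 6, 11} meets every set (each contains at least one member of H), and |H| = 3.
The sets S2, S4, S8 are pairwise disjoint, so any hitting set needs a separate point for each — at least 3. Hence 3 is optimal.

3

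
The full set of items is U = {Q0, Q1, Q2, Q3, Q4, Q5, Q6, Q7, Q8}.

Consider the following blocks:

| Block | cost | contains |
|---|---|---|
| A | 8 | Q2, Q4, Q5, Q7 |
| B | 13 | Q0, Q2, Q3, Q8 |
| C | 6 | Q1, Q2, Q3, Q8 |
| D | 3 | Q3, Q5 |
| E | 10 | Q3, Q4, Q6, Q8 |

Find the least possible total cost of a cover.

37

A, B, C, E together cover every item (A ∪ B ∪ C ∪ E = {Q0, Q1, Q2, Q3, Q4, Q5, Q6, Q7, Q8}); total cost 8 + 13 + 6 + 10 = 37.
No covering selection has total cost below 37.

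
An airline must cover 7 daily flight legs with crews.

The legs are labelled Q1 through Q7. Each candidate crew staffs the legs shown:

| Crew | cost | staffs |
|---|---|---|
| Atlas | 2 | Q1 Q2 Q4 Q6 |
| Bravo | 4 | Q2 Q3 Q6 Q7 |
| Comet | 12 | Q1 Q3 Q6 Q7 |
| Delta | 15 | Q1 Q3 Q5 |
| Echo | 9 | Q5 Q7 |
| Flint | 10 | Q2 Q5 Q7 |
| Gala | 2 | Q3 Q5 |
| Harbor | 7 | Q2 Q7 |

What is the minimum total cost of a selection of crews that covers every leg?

Atlas, Bravo, Gala together cover every leg (Atlas ∪ Bravo ∪ Gala = {Q1, Q2, Q3, Q4, Q5, Q6, Q7}); total cost 2 + 4 + 2 = 8.
No covering selection has total cost below 8.

8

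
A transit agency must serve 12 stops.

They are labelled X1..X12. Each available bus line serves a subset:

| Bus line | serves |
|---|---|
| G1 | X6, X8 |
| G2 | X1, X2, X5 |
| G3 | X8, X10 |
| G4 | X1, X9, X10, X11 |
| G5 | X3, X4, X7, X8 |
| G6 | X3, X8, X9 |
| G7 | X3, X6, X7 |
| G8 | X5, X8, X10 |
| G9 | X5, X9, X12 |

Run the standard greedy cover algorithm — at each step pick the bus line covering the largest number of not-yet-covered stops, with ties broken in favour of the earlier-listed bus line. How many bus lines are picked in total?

5

Greedy: pick G4 (covers 4 new) → pick G5 (covers 4 new) → pick G2 (covers 2 new) → pick G1 (covers 1 new) → pick G9 (covers 1 new). Total picks: 5.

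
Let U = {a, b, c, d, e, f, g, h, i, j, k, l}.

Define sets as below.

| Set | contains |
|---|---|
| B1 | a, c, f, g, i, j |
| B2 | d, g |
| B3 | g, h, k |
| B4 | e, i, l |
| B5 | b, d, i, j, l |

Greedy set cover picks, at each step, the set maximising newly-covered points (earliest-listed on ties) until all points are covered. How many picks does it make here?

Greedy: pick B1 (covers 6 new) → pick B5 (covers 3 new) → pick B3 (covers 2 new) → pick B4 (covers 1 new). Total picks: 4.

4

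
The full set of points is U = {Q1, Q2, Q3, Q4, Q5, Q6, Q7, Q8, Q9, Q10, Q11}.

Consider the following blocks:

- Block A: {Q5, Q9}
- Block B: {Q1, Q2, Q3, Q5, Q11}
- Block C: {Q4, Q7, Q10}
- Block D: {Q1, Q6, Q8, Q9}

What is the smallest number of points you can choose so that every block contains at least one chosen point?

3

H = {Q2, Q7, Q9} meets every block (each contains at least one member of H), and |H| = 3.
No choice of 2 points meets every block, so 3 is the minimum.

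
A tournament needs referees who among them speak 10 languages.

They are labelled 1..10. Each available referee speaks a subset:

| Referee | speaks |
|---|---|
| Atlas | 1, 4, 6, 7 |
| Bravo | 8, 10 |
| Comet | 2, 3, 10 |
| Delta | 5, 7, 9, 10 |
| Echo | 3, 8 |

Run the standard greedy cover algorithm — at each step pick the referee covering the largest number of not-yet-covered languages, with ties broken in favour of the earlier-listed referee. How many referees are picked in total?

Greedy: pick Atlas (covers 4 new) → pick Comet (covers 3 new) → pick Delta (covers 2 new) → pick Bravo (covers 1 new). Total picks: 4.

4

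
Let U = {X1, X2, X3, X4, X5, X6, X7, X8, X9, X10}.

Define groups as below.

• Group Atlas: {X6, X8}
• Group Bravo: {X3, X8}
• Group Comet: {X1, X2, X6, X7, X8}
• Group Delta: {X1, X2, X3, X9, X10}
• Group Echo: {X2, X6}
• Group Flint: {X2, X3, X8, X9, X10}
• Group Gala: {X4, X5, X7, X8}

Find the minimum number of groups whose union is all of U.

3

Take {Comet, Flint, Gala}. Their union is {X1, X2, X3, X4, X5, X6, X7, X8, X9, X10}, which is all 10 elements.
Only Gala contains X4, so Gala is forced; the remaining 6 elements need at least 2 more groups (each remaining group adds at most 5) — so at least 3 groups are needed, and 3 is optimal.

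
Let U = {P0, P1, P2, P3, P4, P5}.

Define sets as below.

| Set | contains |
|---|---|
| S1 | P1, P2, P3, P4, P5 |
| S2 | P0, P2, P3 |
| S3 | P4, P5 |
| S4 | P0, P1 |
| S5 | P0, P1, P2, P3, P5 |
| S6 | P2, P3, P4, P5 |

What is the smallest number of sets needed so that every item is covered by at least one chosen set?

2

S1 and S4 together: S1 ∪ S4 = {P0, P1, P2, P3, P4, P5} — every item is covered.
No single set has all 6 items (the largest, S1, has 5), so 2 is optimal.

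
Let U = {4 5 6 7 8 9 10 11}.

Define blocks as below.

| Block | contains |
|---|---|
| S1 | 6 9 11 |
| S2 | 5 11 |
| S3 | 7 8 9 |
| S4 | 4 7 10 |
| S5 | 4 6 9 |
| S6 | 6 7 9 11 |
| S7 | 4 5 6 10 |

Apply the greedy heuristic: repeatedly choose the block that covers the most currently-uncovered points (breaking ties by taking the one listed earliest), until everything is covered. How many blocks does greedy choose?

3

Greedy: pick S6 (covers 4 new) → pick S7 (covers 3 new) → pick S3 (covers 1 new). Total picks: 3.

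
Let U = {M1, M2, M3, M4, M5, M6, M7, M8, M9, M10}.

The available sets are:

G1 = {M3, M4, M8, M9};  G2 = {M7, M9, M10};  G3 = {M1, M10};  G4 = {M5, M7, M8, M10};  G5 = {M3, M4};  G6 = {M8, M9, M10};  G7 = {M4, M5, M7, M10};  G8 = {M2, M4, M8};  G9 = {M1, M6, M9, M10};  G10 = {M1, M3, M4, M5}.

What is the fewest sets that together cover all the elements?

Take {G7, G8, G9, G10}. Their union is {M1, M2, M3, M4, M5, M6, M7, M8, M9, M10}, which is all 10 elements.
No 3 of the 10 sets cover everything (all 120 combinations miss at least one element), so 4 is optimal.

4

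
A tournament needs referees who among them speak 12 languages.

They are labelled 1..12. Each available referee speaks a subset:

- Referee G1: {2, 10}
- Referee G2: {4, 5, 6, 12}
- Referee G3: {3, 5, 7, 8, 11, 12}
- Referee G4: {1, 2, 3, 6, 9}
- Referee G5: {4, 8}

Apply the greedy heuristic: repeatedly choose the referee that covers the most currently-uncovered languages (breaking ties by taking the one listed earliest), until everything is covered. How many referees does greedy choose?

Greedy: pick G3 (covers 6 new) → pick G4 (covers 4 new) → pick G1 (covers 1 new) → pick G2 (covers 1 new). Total picks: 4.

4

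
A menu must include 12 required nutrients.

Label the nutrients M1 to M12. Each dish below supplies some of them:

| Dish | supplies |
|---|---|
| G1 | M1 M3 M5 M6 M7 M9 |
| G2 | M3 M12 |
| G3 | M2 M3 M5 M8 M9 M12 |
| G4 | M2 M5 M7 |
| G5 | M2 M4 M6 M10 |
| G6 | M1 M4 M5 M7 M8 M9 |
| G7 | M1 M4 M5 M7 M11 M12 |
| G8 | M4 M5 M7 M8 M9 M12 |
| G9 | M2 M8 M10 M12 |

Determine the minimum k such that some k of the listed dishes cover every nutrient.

3

Take {G3, G5, G7}. Their union is {M1, M2, M3, M4, M5, M6, M7, M8, M9, M10, M11, M12}, which is all 12 nutrients.
Only G7 contains M11, so G7 is forced; the remaining 6 nutrients need at least 2 more dishes (each remaining dish adds at most 4) — so at least 3 dishes are needed, and 3 is optimal.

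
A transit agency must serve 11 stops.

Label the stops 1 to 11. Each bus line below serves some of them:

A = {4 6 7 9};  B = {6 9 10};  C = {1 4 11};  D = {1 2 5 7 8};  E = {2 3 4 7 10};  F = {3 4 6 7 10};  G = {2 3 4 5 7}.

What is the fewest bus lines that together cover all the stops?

4

B and C and D and F together: B ∪ C ∪ D ∪ F = {1, 2, 3, 4, 5, 6, 7, 8, 9, 10, 11} — every stop is covered.
No 3 of the 7 bus lines cover everything (all 35 combinations miss at least one stop), so 4 is optimal.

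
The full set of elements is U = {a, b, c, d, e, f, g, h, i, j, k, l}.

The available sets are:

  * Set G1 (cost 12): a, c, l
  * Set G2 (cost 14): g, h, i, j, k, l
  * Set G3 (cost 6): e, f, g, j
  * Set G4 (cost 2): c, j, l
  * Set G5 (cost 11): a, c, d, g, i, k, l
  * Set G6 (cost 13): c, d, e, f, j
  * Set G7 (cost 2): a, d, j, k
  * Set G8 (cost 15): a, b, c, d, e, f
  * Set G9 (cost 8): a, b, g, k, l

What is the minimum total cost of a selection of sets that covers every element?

G2, G8 together cover every element (G2 ∪ G8 = {a, b, c, d, e, f, g, h, i, j, k, l}); total cost 14 + 15 = 29.
The greedy pick G7, G4, G3, G2, G9 costs 32; no covering selection beats 29.

29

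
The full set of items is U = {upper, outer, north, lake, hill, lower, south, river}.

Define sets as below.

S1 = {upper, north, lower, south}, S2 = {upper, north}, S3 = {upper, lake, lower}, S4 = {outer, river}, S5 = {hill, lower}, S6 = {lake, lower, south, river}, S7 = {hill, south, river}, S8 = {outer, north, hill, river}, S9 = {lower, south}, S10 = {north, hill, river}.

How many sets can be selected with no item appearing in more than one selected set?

3

S2, S4, S9 are pairwise disjoint (S2={upper,north}; S4={outer,river}; S9={lower,south}).
Every remaining set overlaps one of these, and no 4 of the listed sets are pairwise disjoint, so 3 is the maximum.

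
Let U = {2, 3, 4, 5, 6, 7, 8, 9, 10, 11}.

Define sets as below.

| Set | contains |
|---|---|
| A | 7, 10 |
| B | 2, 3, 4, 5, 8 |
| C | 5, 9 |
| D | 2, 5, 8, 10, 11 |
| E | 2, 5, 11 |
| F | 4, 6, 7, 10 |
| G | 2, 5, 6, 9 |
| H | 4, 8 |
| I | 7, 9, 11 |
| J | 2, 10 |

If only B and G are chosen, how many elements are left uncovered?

Union of B, G = {2, 3, 4, 5, 6, 8, 9}.
Not covered: 7, 10, 11 — 3 elements.

3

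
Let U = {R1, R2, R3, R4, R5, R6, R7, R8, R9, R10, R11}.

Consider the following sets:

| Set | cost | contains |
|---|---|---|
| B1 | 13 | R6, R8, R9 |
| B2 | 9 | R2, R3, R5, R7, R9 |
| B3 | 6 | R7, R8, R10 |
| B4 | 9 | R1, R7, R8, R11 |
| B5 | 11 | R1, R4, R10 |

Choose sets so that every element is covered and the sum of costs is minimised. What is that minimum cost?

42

B1, B2, B4, B5 together cover every element (B1 ∪ B2 ∪ B4 ∪ B5 = {R1, R2, R3, R4, R5, R6, R7, R8, R9, R10, R11}); total cost 13 + 9 + 9 + 11 = 42.
The greedy pick B2, B3, B4, B5, B1 costs 48; no covering selection beats 42.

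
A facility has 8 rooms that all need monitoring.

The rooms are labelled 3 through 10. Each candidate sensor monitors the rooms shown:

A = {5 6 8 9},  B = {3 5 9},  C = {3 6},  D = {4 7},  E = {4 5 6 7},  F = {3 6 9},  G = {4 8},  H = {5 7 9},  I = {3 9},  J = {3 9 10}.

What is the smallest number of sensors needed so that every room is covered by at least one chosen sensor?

3

Take {A, D, J}. Their union is {3, 4, 5, 6, 7, 8, 9, 10}, which is all 8 rooms.
Only J contains 10, so J is forced; the remaining 5 rooms need at least 2 more sensors (each remaining sensor adds at most 4) — so at least 3 sensors are needed, and 3 is optimal.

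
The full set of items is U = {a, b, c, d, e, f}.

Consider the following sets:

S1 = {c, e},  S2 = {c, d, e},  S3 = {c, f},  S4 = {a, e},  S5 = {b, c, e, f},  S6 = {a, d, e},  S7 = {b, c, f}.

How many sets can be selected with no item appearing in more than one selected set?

S4, S7 are pairwise disjoint (S4={a,e}; S7={b,c,f}).
Every remaining set overlaps one of these, and no 3 of the listed sets are pairwise disjoint, so 2 is the maximum.

2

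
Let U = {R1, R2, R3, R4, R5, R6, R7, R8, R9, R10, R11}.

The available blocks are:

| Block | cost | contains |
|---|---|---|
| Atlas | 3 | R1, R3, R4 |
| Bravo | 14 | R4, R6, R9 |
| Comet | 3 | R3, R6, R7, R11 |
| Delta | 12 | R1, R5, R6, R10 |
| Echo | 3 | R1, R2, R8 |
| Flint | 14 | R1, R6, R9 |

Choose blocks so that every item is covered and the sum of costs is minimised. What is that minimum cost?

32

Bravo, Comet, Delta, Echo together cover every item (Bravo ∪ Comet ∪ Delta ∪ Echo = {R1, R2, R3, R4, R5, R6, R7, R8, R9, R10, R11}); total cost 14 + 3 + 12 + 3 = 32.
The greedy pick Comet, Echo, Atlas, Delta, Bravo costs 35; no covering selection beats 32.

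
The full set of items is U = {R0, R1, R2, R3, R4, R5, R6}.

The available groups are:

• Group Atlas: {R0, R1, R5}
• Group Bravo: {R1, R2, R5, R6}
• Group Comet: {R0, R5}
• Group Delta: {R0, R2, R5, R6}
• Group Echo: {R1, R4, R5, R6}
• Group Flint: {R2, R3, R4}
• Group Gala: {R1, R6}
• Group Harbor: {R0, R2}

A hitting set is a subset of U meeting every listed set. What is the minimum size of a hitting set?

3

H = {R0, R4, R6} meets every group (each contains at least one member of H), and |H| = 3.
The groups Comet, Flint, Gala are pairwise disjoint, so any hitting set needs a separate item for each — at least 3. Hence 3 is optimal.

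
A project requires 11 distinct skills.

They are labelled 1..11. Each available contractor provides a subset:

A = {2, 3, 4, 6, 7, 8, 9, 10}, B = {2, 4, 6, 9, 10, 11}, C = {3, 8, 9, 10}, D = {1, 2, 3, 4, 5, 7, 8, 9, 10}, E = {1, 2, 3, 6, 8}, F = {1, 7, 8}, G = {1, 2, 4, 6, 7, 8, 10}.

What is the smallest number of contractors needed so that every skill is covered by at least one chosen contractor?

B and D together: B ∪ D = {1, 2, 3, 4, 5, 6, 7, 8, 9, 10, 11} — every skill is covered.
No single contractor has all 11 skills (the largest, D, has 9), so 2 is optimal.

2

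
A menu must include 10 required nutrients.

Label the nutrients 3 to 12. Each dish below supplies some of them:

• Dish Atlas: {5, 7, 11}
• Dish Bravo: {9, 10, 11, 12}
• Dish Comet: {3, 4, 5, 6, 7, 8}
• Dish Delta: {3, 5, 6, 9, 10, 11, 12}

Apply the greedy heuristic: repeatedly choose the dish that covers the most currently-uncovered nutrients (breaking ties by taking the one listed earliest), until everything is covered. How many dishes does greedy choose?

Greedy: pick Delta (covers 7 new) → pick Comet (covers 3 new). Total picks: 2.

2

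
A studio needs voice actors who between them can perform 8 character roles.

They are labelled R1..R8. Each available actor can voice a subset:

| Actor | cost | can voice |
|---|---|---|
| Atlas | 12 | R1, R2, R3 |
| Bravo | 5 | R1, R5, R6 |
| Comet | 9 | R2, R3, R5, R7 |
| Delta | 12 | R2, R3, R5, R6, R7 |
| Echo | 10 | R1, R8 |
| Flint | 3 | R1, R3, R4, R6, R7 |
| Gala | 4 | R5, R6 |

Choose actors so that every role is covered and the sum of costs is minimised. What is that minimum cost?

22

Comet, Echo, Flint together cover every role (Comet ∪ Echo ∪ Flint = {R1, R2, R3, R4, R5, R6, R7, R8}); total cost 9 + 10 + 3 = 22.
The greedy pick Flint, Gala, Comet, Echo costs 26; no covering selection beats 22.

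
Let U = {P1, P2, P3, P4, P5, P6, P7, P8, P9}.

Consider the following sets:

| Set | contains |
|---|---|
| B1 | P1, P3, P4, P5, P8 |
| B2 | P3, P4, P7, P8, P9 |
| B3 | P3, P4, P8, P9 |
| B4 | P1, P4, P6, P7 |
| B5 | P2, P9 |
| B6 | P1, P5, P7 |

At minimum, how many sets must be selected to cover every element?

B1, B4, and B5 cover everything between them: the union {P1, P2, P3, P4, P5, P6, P7, P8, P9} is all of U.
Only B5 contains P2, so B5 is forced; the remaining 7 elements need at least 2 more sets (each remaining set adds at most 5) — so at least 3 sets are needed, and 3 is optimal.

3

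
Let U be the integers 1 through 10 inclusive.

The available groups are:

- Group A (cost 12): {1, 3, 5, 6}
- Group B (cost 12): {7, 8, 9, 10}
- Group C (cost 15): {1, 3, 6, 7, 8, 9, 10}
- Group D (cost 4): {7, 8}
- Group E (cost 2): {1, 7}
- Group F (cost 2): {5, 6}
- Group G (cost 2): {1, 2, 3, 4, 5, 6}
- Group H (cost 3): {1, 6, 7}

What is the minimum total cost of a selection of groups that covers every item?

B, G together cover every item (B ∪ G = {1, 2, 3, 4, 5, 6, 7, 8, 9, 10}); total cost 12 + 2 = 14.
The greedy pick G, D, B costs 18; no covering selection beats 14.

14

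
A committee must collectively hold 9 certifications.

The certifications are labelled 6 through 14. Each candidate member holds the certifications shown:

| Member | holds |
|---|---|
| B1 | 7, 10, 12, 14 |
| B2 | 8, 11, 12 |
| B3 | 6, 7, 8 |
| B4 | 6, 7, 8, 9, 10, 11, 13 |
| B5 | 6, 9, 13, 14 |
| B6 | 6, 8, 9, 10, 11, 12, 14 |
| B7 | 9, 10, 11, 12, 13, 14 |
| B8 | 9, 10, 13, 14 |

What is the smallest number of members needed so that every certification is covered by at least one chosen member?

B4 and B6 together: B4 ∪ B6 = {6, 7, 8, 9, 10, 11, 12, 13, 14} — every certification is covered.
No single member has all 9 certifications (the largest, B4, has 7), so 2 is optimal.

2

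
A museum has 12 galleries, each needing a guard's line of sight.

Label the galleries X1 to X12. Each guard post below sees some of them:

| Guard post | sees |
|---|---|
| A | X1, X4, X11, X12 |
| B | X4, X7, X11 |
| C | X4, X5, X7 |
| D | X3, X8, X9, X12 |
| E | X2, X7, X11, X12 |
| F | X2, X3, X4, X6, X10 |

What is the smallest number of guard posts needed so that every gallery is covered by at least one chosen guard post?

A and C and D and F together: A ∪ C ∪ D ∪ F = {X1, X2, X3, X4, X5, X6, X7, X8, X9, X10, X11, X12} — every gallery is covered.
Only C contains X5, so C is forced; the remaining 9 galleries need at least 3 more guard posts (each remaining guard post adds at most 4) — so at least 4 guard posts are needed, and 4 is optimal.

4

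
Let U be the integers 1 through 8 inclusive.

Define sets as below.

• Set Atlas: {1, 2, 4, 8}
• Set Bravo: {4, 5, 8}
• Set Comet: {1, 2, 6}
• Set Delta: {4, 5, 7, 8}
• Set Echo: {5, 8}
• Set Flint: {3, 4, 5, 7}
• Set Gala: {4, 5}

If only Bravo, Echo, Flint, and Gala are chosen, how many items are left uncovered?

3

Union of Bravo, Echo, Flint, Gala = {3, 4, 5, 7, 8}.
Not covered: 1, 2, 6 — 3 items.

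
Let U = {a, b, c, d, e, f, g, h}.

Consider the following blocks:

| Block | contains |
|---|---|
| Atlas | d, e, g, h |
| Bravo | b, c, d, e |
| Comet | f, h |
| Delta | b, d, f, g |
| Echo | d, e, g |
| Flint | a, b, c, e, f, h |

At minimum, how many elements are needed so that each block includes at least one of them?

T = {d, h} meets every block (each contains at least one member of T), and |T| = 2.
The blocks Comet, Echo are pairwise disjoint, so any hitting set needs a separate element for each — at least 2. Hence 2 is optimal.

2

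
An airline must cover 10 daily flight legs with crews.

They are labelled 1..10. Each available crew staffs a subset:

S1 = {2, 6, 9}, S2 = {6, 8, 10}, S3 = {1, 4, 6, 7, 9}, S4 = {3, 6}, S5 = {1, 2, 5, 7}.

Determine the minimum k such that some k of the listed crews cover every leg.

4

Take {S2, S3, S4, S5}. Their union is {1, 2, 3, 4, 5, 6, 7, 8, 9, 10}, which is all 10 legs.
Only S3 contains 4, so S3 is forced; the remaining 5 legs need at least 3 more crews (each remaining crew adds at most 2) — so at least 4 crews are needed, and 4 is optimal.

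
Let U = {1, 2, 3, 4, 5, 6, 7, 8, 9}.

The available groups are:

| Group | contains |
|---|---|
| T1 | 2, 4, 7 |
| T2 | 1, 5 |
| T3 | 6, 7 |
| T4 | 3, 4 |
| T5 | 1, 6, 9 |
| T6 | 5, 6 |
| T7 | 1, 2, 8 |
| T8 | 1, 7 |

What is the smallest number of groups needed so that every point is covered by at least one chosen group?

5

Take {T1, T2, T4, T5, T7}. Their union is {1, 2, 3, 4, 5, 6, 7, 8, 9}, which is all 9 points.
No 4 of the 8 groups cover everything (all 70 combinations miss at least one point), so 5 is optimal.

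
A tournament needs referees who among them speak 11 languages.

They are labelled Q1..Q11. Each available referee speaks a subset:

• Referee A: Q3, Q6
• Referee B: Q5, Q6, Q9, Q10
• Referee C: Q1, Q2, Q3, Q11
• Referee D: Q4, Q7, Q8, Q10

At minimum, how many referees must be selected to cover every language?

B and C and D together: B ∪ C ∪ D = {Q1, Q2, Q3, Q4, Q5, Q6, Q7, Q8, Q9, Q10, Q11} — every language is covered.
Each referee has at most 4 languages, and 2·4 = 8 < 11 — so at least 3 referees are needed, and 3 is optimal.

3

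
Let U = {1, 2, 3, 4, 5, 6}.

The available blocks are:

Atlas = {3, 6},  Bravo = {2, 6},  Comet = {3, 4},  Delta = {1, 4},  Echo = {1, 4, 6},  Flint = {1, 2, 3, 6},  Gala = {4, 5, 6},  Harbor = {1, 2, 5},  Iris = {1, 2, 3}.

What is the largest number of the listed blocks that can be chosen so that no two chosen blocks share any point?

Bravo, Delta are pairwise disjoint (Bravo={2,6}; Delta={1,4}).
Every remaining block overlaps one of these, and no 3 of the listed blocks are pairwise disjoint, so 2 is the maximum.

2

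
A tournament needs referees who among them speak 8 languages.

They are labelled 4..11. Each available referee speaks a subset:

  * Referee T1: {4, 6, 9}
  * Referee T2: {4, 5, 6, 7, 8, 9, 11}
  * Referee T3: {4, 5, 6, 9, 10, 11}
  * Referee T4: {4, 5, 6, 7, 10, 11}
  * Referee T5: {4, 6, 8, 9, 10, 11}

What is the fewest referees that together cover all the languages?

Take {T2, T4}. Their union is {4, 5, 6, 7, 8, 9, 10, 11}, which is all 8 languages.
No single referee has all 8 languages (the largest, T2, has 7), so 2 is optimal.

2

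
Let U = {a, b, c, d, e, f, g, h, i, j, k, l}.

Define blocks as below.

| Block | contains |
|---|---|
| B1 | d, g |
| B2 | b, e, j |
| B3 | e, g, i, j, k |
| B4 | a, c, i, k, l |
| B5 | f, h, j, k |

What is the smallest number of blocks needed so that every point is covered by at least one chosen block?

4

B1, B2, B4, and B5 cover everything between them: the union {a, b, c, d, e, f, g, h, i, j, k, l} is all of U.
Only B4 contains a, so B4 is forced; the remaining 7 points need at least 3 more blocks (each remaining block adds at most 3) — so at least 4 blocks are needed, and 4 is optimal.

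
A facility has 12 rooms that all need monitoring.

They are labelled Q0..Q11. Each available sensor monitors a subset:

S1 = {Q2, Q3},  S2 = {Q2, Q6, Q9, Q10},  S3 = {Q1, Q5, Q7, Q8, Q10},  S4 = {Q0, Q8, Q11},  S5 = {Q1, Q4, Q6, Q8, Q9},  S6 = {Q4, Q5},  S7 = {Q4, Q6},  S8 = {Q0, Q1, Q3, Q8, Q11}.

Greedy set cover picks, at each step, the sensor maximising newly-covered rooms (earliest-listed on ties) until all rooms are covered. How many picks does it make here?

4

Greedy: pick S3 (covers 5 new) → pick S2 (covers 3 new) → pick S8 (covers 3 new) → pick S5 (covers 1 new). Total picks: 4.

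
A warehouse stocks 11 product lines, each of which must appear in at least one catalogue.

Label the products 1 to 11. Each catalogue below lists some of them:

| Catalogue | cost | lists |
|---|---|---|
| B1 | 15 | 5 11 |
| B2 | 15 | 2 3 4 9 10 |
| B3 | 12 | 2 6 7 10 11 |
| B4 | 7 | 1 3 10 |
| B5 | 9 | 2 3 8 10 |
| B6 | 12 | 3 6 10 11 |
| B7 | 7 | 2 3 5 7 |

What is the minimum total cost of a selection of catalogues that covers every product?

B2, B3, B4, B5, B7 together cover every product (B2 ∪ B3 ∪ B4 ∪ B5 ∪ B7 = {1, 2, 3, 4, 5, 6, 7, 8, 9, 10, 11}); total cost 15 + 12 + 7 + 9 + 7 = 50.
No covering selection has total cost below 50.

50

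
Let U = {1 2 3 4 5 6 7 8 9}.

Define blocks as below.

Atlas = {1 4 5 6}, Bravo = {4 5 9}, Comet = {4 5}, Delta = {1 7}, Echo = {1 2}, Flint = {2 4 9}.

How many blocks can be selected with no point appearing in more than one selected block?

2

Comet, Delta are pairwise disjoint (Comet={4,5}; Delta={1,7}).
Every remaining block overlaps one of these, and no 3 of the listed blocks are pairwise disjoint, so 2 is the maximum.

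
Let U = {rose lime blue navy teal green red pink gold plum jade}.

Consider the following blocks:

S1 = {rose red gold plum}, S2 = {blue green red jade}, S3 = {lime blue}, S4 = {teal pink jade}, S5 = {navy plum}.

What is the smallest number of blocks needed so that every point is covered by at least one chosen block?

5

Take {S1, S2, S3, S4, S5}. Their union is {rose, lime, blue, navy, teal, green, red, pink, gold, plum, jade}, which is all 11 points.
No 4 of the 5 blocks cover everything (all 5 combinations miss at least one point), so 5 is optimal.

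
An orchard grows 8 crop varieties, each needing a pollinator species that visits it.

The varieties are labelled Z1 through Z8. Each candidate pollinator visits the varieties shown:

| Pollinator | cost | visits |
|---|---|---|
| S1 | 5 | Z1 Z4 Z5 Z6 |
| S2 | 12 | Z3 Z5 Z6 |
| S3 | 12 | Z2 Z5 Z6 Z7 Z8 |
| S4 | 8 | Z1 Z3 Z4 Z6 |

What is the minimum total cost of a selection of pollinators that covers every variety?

S3, S4 together cover every variety (S3 ∪ S4 = {Z1, Z2, Z3, Z4, Z5, Z6, Z7, Z8}); total cost 12 + 8 = 20.
The greedy pick S1, S3, S4 costs 25; no covering selection beats 20.

20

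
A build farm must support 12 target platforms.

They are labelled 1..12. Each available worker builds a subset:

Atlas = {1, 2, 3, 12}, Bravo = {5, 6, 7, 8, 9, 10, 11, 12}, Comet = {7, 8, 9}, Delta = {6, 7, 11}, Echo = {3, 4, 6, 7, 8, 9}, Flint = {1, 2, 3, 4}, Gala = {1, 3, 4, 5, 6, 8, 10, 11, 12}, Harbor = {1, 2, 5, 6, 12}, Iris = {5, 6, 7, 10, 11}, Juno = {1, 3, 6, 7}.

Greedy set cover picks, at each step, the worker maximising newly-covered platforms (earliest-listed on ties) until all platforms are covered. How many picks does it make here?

Greedy: pick Gala (covers 9 new) → pick Bravo (covers 2 new) → pick Atlas (covers 1 new). Total picks: 3.
(The true minimum cover uses only 2 workers, so greedy is not optimal here.)

3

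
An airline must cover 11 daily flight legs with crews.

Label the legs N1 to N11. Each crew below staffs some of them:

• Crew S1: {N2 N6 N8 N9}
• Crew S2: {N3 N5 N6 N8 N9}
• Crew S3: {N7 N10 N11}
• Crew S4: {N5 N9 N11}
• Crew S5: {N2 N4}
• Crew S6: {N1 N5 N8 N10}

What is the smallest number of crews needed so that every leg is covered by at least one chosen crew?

Take {S2, S3, S5, S6}. Their union is {N1, N2, N3, N4, N5, N6, N7, N8, N9, N10, N11}, which is all 11 legs.
Only S6 contains N1, so S6 is forced; the remaining 7 legs need at least 3 more crews (each remaining crew adds at most 3) — so at least 4 crews are needed, and 4 is optimal.

4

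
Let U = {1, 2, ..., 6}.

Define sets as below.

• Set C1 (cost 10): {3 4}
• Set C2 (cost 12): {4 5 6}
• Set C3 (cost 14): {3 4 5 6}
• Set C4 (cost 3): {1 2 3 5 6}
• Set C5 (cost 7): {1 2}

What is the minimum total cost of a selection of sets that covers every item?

13

C1, C4 together cover every item (C1 ∪ C4 = {1, 2, 3, 4, 5, 6}); total cost 10 + 3 = 13.
No covering selection has total cost below 13.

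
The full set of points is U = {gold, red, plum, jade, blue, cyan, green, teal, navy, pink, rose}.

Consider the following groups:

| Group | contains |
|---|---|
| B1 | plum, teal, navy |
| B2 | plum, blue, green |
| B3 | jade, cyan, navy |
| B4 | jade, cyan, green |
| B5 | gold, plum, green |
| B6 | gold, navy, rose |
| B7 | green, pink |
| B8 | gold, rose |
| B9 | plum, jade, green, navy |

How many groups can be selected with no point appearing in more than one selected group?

3

B2, B3, B8 are pairwise disjoint (B2={plum,blue,green}; B3={jade,cyan,navy}; B8={gold,rose}).
Every remaining group overlaps one of these, and no 4 of the listed groups are pairwise disjoint, so 3 is the maximum.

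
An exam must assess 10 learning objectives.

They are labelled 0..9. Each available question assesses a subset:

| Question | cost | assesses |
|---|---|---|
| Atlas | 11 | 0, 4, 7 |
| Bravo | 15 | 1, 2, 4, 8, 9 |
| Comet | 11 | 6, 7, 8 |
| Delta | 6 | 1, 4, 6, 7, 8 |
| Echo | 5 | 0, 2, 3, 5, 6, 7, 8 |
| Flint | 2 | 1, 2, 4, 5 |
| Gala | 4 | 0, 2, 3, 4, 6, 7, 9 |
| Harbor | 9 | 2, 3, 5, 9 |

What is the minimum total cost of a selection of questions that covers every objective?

11

Echo, Flint, Gala together cover every objective (Echo ∪ Flint ∪ Gala = {0, 1, 2, 3, 4, 5, 6, 7, 8, 9}); total cost 5 + 2 + 4 = 11.
No covering selection has total cost below 11.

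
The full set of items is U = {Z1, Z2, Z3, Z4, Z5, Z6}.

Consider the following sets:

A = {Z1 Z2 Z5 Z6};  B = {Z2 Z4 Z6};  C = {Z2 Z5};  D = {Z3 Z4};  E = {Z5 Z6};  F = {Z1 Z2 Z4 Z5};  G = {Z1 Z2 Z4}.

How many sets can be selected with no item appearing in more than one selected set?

2

C, D are pairwise disjoint (C={Z2,Z5}; D={Z3,Z4}).
Every remaining set overlaps one of these, and no 3 of the listed sets are pairwise disjoint, so 2 is the maximum.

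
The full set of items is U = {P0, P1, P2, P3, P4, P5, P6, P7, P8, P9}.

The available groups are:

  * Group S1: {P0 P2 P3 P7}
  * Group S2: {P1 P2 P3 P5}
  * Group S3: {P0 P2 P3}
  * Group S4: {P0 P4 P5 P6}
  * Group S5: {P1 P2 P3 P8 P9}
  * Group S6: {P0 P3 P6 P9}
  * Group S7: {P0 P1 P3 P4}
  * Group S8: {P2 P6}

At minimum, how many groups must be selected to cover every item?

S1 and S4 and S5 together: S1 ∪ S4 ∪ S5 = {P0, P1, P2, P3, P4, P5, P6, P7, P8, P9} — every item is covered.
Only S1 contains P7, so S1 is forced; the remaining 6 items need at least 2 more groups (each remaining group adds at most 3) — so at least 3 groups are needed, and 3 is optimal.

3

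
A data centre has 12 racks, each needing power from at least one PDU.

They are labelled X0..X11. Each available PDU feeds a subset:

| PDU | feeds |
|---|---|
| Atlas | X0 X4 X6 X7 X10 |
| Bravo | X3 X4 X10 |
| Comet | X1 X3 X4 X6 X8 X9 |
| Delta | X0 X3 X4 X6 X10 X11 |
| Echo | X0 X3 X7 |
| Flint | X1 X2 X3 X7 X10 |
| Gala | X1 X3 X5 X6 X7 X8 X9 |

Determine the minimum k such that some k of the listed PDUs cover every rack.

Delta and Flint and Gala together: Delta ∪ Flint ∪ Gala = {X0, X1, X2, X3, X4, X5, X6, X7, X8, X9, X10, X11} — every rack is covered.
Only Flint contains X2, so Flint is forced; the remaining 7 racks need at least 2 more PDUs (each remaining PDU adds at most 4) — so at least 3 PDUs are needed, and 3 is optimal.

3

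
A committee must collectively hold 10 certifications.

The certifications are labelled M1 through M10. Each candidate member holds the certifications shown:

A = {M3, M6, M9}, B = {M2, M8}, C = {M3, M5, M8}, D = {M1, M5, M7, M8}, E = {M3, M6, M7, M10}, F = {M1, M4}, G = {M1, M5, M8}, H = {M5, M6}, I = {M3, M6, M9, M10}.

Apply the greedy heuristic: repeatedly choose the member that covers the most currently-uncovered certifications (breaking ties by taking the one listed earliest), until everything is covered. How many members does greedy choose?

Greedy: pick D (covers 4 new) → pick I (covers 4 new) → pick B (covers 1 new) → pick F (covers 1 new). Total picks: 4.

4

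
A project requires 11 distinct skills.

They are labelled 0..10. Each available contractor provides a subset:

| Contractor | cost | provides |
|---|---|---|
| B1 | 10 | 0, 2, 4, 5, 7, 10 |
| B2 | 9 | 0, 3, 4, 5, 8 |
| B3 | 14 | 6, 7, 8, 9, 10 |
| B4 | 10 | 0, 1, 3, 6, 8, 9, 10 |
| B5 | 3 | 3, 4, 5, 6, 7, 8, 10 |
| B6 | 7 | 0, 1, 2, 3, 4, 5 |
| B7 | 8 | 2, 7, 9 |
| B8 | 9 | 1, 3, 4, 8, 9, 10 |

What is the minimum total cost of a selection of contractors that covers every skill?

B5, B6, B7 together cover every skill (B5 ∪ B6 ∪ B7 = {0, 1, 2, 3, 4, 5, 6, 7, 8, 9, 10}); total cost 3 + 7 + 8 = 18.
No covering selection has total cost below 18.

18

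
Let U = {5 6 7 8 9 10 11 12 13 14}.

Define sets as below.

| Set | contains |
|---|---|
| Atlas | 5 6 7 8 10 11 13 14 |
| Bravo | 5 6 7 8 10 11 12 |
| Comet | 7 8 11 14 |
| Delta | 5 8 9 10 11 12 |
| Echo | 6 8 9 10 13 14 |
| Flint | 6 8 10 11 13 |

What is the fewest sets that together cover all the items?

Bravo and Echo together: Bravo ∪ Echo = {5, 6, 7, 8, 9, 10, 11, 12, 13, 14} — every item is covered.
No single set has all 10 items (the largest, Atlas, has 8), so 2 is optimal.

2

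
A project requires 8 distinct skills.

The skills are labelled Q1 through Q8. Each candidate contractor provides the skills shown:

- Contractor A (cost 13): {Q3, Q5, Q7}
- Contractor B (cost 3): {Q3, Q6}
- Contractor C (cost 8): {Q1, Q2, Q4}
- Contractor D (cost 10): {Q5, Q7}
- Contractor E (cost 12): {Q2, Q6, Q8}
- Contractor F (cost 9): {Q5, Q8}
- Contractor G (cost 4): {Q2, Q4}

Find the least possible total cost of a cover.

30

B, C, D, F together cover every skill (B ∪ C ∪ D ∪ F = {Q1, Q2, Q3, Q4, Q5, Q6, Q7, Q8}); total cost 3 + 8 + 10 + 9 = 30.
The greedy pick B, G, F, C, D costs 34; no covering selection beats 30.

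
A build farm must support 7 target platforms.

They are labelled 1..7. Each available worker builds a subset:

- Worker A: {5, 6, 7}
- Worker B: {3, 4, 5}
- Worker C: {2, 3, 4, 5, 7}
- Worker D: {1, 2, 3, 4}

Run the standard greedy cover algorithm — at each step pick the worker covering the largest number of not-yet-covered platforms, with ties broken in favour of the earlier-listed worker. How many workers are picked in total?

Greedy: pick C (covers 5 new) → pick A (covers 1 new) → pick D (covers 1 new). Total picks: 3.
(The true minimum cover uses only 2 workers, so greedy is not optimal here.)

3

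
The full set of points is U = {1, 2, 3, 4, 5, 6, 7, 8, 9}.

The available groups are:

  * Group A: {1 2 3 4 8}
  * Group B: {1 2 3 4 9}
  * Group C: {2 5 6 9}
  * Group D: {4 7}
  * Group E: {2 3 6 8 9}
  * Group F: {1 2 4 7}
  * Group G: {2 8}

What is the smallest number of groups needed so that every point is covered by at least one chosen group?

3

Take {A, C, D}. Their union is {1, 2, 3, 4, 5, 6, 7, 8, 9}, which is all 9 points.
Only C contains 5, so C is forced; the remaining 5 points need at least 2 more groups (each remaining group adds at most 4) — so at least 3 groups are needed, and 3 is optimal.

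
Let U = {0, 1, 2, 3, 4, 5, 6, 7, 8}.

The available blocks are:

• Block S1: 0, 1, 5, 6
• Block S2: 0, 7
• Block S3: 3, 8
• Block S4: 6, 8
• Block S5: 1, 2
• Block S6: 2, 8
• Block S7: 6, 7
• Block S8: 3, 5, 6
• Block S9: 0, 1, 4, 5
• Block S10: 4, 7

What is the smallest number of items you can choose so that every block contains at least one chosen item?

4

H = {2, 5, 7, 8} meets every block (each contains at least one member of H), and |H| = 4.
No choice of 3 items meets every block, so 4 is the minimum.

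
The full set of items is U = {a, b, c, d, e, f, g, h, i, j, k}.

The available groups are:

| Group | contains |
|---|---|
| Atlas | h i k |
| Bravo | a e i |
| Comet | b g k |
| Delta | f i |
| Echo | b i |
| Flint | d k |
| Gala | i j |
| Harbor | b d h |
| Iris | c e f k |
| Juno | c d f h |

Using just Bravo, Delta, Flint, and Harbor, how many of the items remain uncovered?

3

Union of Bravo, Delta, Flint, Harbor = {a, b, d, e, f, h, i, k}.
Not covered: c, g, j — 3 items.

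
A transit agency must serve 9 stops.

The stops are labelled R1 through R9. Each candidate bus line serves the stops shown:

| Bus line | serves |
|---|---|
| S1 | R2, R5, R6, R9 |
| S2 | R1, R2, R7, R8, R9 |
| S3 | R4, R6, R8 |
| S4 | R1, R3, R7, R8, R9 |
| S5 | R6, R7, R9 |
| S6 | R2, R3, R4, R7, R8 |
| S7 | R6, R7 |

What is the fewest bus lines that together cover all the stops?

Take {S1, S2, S6}. Their union is {R1, R2, R3, R4, R5, R6, R7, R8, R9}, which is all 9 stops.
Only S1 contains R5, so S1 is forced; the remaining 5 stops need at least 2 more bus lines (each remaining bus line adds at most 4) — so at least 3 bus lines are needed, and 3 is optimal.

3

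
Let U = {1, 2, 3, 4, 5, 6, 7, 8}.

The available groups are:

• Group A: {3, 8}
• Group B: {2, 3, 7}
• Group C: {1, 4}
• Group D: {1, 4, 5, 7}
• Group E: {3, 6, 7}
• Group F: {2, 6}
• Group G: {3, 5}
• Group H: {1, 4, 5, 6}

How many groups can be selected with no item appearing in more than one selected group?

A, D, F are pairwise disjoint (A={3,8}; D={1,4,5,7}; F={2,6}).
Every remaining group overlaps one of these, and no 4 of the listed groups are pairwise disjoint, so 3 is the maximum.

3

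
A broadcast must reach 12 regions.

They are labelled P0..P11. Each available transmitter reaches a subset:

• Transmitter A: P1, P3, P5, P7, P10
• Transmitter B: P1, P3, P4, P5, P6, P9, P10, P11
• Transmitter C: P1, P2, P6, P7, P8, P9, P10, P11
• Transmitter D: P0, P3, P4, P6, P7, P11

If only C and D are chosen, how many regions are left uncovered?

Union of C, D = {P0, P1, P2, P3, P4, P6, P7, P8, P9, P10, P11}.
Not covered: P5 — 1 region.

1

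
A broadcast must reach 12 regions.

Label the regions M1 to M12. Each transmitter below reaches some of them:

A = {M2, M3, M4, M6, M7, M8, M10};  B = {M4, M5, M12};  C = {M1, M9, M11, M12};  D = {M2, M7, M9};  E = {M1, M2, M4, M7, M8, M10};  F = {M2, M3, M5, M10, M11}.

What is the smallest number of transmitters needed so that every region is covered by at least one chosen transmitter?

Take {A, B, C}. Their union is {M1, M2, M3, M4, M5, M6, M7, M8, M9, M10, M11, M12}, which is all 12 regions.
Only A contains M6, so A is forced; the remaining 5 regions need at least 2 more transmitters (each remaining transmitter adds at most 4) — so at least 3 transmitters are needed, and 3 is optimal.

3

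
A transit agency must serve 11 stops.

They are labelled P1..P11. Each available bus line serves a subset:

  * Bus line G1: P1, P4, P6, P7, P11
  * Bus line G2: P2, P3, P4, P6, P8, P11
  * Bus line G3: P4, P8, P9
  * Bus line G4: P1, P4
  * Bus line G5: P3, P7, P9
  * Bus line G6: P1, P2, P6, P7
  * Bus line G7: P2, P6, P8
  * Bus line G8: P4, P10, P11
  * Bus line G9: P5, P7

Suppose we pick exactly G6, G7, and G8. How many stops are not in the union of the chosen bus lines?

Union of G6, G7, G8 = {P1, P2, P4, P6, P7, P8, P10, P11}.
Not covered: P3, P5, P9 — 3 stops.

3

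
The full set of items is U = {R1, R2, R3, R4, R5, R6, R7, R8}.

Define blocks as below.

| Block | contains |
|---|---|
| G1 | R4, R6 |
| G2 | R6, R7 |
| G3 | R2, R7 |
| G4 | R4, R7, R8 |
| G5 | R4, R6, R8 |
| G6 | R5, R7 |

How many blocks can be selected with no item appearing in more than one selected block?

G1, G3 are pairwise disjoint (G1={R4,R6}; G3={R2,R7}).
Every remaining block overlaps one of these, and no 3 of the listed blocks are pairwise disjoint, so 2 is the maximum.

2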